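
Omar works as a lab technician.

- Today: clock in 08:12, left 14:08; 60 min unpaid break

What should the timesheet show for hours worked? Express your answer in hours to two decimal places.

Today: 08:12–14:08 = 5 h 56 min; less 60 min break → 4 h 56 min

4.93 hours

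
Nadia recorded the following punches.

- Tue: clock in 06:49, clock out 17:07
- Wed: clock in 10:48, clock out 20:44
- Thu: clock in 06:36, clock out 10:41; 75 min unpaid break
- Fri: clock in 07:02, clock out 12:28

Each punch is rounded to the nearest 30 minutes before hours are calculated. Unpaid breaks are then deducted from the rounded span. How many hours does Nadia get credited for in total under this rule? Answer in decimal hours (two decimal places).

Tue: in 06:49→07:00, out 17:07→17:00; 10 h 0 min
Wed: in 10:48→11:00, out 20:44→20:30; 9 h 30 min
Thu: in 06:36→06:30, out 10:41→10:30; 4 h 0 min − 75 min = 2 h 45 min
Fri: in 07:02→07:00, out 12:28→12:30; 5 h 30 min
Total credited: 27 h 45 min.

27.75 hours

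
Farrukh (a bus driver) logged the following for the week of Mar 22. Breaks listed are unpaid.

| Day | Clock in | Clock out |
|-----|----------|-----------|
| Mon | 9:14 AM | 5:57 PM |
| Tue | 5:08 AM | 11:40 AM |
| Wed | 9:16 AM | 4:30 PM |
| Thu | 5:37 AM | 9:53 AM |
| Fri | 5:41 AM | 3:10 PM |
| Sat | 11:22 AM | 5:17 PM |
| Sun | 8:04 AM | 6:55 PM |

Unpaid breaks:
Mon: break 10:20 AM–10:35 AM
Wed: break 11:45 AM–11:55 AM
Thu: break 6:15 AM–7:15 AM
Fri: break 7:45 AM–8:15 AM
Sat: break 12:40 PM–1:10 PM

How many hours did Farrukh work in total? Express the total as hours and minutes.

Mon: 9:14 AM–5:57 PM = 8 h 43 min; less 15 min break → 8 h 28 min
Tue: 5:08 AM–11:40 AM = 6 h 32 min
Wed: 9:16 AM–4:30 PM = 7 h 14 min; less 10 min break → 7 h 4 min
Thu: 5:37 AM–9:53 AM = 4 h 16 min; less 60 min break → 3 h 16 min
Fri: 5:41 AM–3:10 PM = 9 h 29 min; less 30 min break → 8 h 59 min
Sat: 11:22 AM–5:17 PM = 5 h 55 min; less 30 min break → 5 h 25 min
Sun: 8:04 AM–6:55 PM = 10 h 51 min
Total: 8 h 28 min + 6 h 32 min + 7 h 4 min + 3 h 16 min + 8 h 59 min + 5 h 25 min + 10 h 51 min = 50 h 35 min.

50 h 35 min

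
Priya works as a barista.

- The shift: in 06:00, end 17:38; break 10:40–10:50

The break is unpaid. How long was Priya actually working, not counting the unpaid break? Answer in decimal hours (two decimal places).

11.47 hours

The shift: 06:00–17:38 = 11 h 38 min; less 10 min break → 11 h 28 min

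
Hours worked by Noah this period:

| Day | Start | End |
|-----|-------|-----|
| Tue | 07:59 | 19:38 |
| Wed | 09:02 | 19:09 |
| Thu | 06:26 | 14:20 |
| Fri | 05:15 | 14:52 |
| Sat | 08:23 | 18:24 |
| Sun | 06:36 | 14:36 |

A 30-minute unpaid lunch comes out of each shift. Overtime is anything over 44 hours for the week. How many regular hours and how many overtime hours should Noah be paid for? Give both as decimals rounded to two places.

Tue: 07:59–19:38 = 11 h 39 min; less 30 min break → 11 h 9 min
Wed: 09:02–19:09 = 10 h 7 min; less 30 min break → 9 h 37 min
Thu: 06:26–14:20 = 7 h 54 min; less 30 min break → 7 h 24 min
Fri: 05:15–14:52 = 9 h 37 min; less 30 min break → 9 h 7 min
Sat: 08:23–18:24 = 10 h 1 min; less 30 min break → 9 h 31 min
Sun: 06:36–14:36 = 8 h 0 min; less 30 min break → 7 h 30 min
Total worked: 54 h 18 min = 54.30 h.
Threshold 44 h → overtime 10 h 18 min, regular 44 h 0 min.

Regular 44.00 hours, overtime 10.30 hours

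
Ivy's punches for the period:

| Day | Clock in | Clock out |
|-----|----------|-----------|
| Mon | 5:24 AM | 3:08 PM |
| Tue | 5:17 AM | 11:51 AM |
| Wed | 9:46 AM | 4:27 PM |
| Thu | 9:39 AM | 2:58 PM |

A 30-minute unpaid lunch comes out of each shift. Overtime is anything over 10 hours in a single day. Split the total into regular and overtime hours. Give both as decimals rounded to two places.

Mon: 5:24 AM–3:08 PM = 9 h 44 min; less 30 min break → 9 h 14 min
Tue: 5:17 AM–11:51 AM = 6 h 34 min; less 30 min break → 6 h 4 min
Wed: 9:46 AM–4:27 PM = 6 h 41 min; less 30 min break → 6 h 11 min
Thu: 9:39 AM–2:58 PM = 5 h 19 min; less 30 min break → 4 h 49 min
Mon reg 9 h 14 min / OT 0 h 0 min; Tue reg 6 h 4 min / OT 0 h 0 min; Wed reg 6 h 11 min / OT 0 h 0 min; Thu reg 4 h 49 min / OT 0 h 0 min.
Totals: regular 26 h 18 min, overtime 0 h 0 min.

Regular 26.30 hours, overtime 0.00 hours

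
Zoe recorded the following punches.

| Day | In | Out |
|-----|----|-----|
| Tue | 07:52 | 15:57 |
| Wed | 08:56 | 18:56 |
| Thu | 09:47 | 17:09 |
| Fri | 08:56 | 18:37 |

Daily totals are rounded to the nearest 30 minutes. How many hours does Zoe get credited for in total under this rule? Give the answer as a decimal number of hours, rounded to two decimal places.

Tue: 07:52–15:57 = 8 h 5 min → rounds to 8 h 0 min
Wed: 08:56–18:56 = 10 h 0 min → rounds to 10 h 0 min
Thu: 09:47–17:09 = 7 h 22 min → rounds to 7 h 30 min
Fri: 08:56–18:37 = 9 h 41 min → rounds to 9 h 30 min
Total credited: 35 h 0 min.

35.00 hours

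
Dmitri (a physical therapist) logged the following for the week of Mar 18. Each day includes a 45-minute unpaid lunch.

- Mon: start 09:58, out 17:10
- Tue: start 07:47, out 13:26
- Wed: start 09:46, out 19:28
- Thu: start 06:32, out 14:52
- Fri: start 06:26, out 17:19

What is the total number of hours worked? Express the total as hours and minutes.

38 h 1 min

Mon: 09:58–17:10 = 7 h 12 min; less 45 min break → 6 h 27 min
Tue: 07:47–13:26 = 5 h 39 min; less 45 min break → 4 h 54 min
Wed: 09:46–19:28 = 9 h 42 min; less 45 min break → 8 h 57 min
Thu: 06:32–14:52 = 8 h 20 min; less 45 min break → 7 h 35 min
Fri: 06:26–17:19 = 10 h 53 min; less 45 min break → 10 h 8 min
Total: 6 h 27 min + 4 h 54 min + 8 h 57 min + 7 h 35 min + 10 h 8 min = 38 h 1 min.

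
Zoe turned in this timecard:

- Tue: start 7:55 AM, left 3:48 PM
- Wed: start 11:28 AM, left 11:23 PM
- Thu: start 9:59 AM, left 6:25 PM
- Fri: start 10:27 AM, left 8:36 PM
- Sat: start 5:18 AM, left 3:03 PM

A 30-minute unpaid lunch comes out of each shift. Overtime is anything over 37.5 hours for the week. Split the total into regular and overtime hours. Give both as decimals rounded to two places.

Regular 37.50 hours, overtime 8.13 hours

Tue: 7:55 AM–3:48 PM = 7 h 53 min; less 30 min break → 7 h 23 min
Wed: 11:28 AM–11:23 PM = 11 h 55 min; less 30 min break → 11 h 25 min
Thu: 9:59 AM–6:25 PM = 8 h 26 min; less 30 min break → 7 h 56 min
Fri: 10:27 AM–8:36 PM = 10 h 9 min; less 30 min break → 9 h 39 min
Sat: 5:18 AM–3:03 PM = 9 h 45 min; less 30 min break → 9 h 15 min
Total worked: 45 h 38 min = 45.63 h.
Threshold 37.5 h → overtime 8 h 8 min, regular 37 h 30 min.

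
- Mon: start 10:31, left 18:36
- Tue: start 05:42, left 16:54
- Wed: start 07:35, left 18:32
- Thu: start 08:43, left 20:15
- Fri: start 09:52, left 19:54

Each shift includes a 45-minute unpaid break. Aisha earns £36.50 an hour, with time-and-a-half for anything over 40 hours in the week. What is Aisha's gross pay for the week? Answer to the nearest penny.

£1900.74

Mon: 10:31–18:36 = 8 h 5 min; less 45 min break → 7 h 20 min
Tue: 05:42–16:54 = 11 h 12 min; less 45 min break → 10 h 27 min
Wed: 07:35–18:32 = 10 h 57 min; less 45 min break → 10 h 12 min
Thu: 08:43–20:15 = 11 h 32 min; less 45 min break → 10 h 47 min
Fri: 09:52–19:54 = 10 h 2 min; less 45 min break → 9 h 17 min
Total worked: 48 h 3 min = 2883 min.
Regular 40 h 0 min = 2400 min at £36.50/h; overtime 8 h 3 min = 483 min at £54.75/h.
Pay = (2400 × £36.50 + 483 × £54.75) ÷ 60 = £1900.74.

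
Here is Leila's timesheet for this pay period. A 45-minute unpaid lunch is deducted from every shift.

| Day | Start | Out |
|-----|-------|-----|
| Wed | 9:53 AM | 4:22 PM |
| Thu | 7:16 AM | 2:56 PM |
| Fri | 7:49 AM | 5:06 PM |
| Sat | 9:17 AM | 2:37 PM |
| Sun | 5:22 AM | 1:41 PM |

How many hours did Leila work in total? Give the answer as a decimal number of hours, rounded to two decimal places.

33.33 hours

Wed: 9:53 AM–4:22 PM = 6 h 29 min; less 45 min break → 5 h 44 min
Thu: 7:16 AM–2:56 PM = 7 h 40 min; less 45 min break → 6 h 55 min
Fri: 7:49 AM–5:06 PM = 9 h 17 min; less 45 min break → 8 h 32 min
Sat: 9:17 AM–2:37 PM = 5 h 20 min; less 45 min break → 4 h 35 min
Sun: 5:22 AM–1:41 PM = 8 h 19 min; less 45 min break → 7 h 34 min
Total: 5 h 44 min + 6 h 55 min + 8 h 32 min + 4 h 35 min + 7 h 34 min = 33 h 20 min.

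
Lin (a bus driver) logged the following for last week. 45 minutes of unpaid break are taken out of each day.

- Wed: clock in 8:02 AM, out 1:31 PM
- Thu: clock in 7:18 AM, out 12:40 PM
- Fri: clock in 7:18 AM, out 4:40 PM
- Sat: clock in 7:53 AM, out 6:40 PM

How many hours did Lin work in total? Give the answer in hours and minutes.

28 h 0 min

Wed: 8:02 AM–1:31 PM = 5 h 29 min; less 45 min break → 4 h 44 min
Thu: 7:18 AM–12:40 PM = 5 h 22 min; less 45 min break → 4 h 37 min
Fri: 7:18 AM–4:40 PM = 9 h 22 min; less 45 min break → 8 h 37 min
Sat: 7:53 AM–6:40 PM = 10 h 47 min; less 45 min break → 10 h 2 min
Total: 4 h 44 min + 4 h 37 min + 8 h 37 min + 10 h 2 min = 28 h 0 min.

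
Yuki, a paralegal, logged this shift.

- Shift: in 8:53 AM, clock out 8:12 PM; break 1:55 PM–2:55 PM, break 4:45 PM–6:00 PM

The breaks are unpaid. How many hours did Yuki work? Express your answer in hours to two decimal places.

9.07 hours

Shift: 8:53 AM–8:12 PM = 11 h 19 min; less 135 min break → 9 h 4 min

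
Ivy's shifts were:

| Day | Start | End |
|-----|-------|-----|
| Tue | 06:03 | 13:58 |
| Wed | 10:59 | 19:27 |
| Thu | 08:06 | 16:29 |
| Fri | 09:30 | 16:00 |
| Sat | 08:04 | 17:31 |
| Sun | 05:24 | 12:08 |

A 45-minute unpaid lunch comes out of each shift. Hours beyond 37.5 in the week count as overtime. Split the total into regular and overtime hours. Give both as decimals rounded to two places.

Regular 37.50 hours, overtime 5.45 hours

Tue: 06:03–13:58 = 7 h 55 min; less 45 min break → 7 h 10 min
Wed: 10:59–19:27 = 8 h 28 min; less 45 min break → 7 h 43 min
Thu: 08:06–16:29 = 8 h 23 min; less 45 min break → 7 h 38 min
Fri: 09:30–16:00 = 6 h 30 min; less 45 min break → 5 h 45 min
Sat: 08:04–17:31 = 9 h 27 min; less 45 min break → 8 h 42 min
Sun: 05:24–12:08 = 6 h 44 min; less 45 min break → 5 h 59 min
Total worked: 42 h 57 min = 42.95 h.
Threshold 37.5 h → overtime 5 h 27 min, regular 37 h 30 min.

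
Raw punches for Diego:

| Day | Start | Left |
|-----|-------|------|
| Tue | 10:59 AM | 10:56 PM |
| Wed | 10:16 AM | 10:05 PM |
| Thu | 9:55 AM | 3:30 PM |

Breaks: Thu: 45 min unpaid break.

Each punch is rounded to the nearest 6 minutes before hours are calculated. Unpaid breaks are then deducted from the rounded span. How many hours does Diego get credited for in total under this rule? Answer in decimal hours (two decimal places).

Tue: in 10:59 AM→11:00 AM, out 10:56 PM→10:54 PM; 11 h 54 min
Wed: in 10:16 AM→10:18 AM, out 10:05 PM→10:06 PM; 11 h 48 min
Thu: in 9:55 AM→9:54 AM, out 3:30 PM→3:30 PM; 5 h 36 min − 45 min = 4 h 51 min
Total credited: 28 h 33 min.

28.55 hours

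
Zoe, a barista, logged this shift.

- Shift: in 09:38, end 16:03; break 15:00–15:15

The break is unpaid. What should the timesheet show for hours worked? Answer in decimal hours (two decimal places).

Shift: 09:38–16:03 = 6 h 25 min; less 15 min break → 6 h 10 min

6.17 hours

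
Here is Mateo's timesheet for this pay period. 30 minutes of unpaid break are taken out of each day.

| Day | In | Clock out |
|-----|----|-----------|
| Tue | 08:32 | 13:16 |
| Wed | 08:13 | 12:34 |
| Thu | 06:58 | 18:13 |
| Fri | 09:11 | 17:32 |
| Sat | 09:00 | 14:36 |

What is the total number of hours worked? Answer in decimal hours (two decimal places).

Tue: 08:32–13:16 = 4 h 44 min; less 30 min break → 4 h 14 min
Wed: 08:13–12:34 = 4 h 21 min; less 30 min break → 3 h 51 min
Thu: 06:58–18:13 = 11 h 15 min; less 30 min break → 10 h 45 min
Fri: 09:11–17:32 = 8 h 21 min; less 30 min break → 7 h 51 min
Sat: 09:00–14:36 = 5 h 36 min; less 30 min break → 5 h 6 min
Total: 4 h 14 min + 3 h 51 min + 10 h 45 min + 7 h 51 min + 5 h 6 min = 31 h 47 min.

31.78 hours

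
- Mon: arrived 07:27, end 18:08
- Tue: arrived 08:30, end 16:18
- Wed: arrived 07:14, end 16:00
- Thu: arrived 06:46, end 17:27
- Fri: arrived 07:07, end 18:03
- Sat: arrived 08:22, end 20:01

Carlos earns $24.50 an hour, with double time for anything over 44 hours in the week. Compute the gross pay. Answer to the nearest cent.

$1887.32

Mon: 07:27–18:08 = 10 h 41 min
Tue: 08:30–16:18 = 7 h 48 min
Wed: 07:14–16:00 = 8 h 46 min
Thu: 06:46–17:27 = 10 h 41 min
Fri: 07:07–18:03 = 10 h 56 min
Sat: 08:22–20:01 = 11 h 39 min
Total worked: 60 h 31 min = 3631 min.
Regular 44 h 0 min = 2640 min at $24.50/h; overtime 16 h 31 min = 991 min at $49.00/h.
Pay = (2640 × $24.50 + 991 × $49.00) ÷ 60 = $1887.32.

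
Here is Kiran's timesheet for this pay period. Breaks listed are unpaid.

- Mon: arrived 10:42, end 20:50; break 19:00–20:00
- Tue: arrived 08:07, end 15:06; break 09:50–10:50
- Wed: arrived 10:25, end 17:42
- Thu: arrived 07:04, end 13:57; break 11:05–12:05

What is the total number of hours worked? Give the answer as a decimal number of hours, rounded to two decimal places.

28.28 hours

Mon: 10:42–20:50 = 10 h 8 min; less 60 min break → 9 h 8 min
Tue: 08:07–15:06 = 6 h 59 min; less 60 min break → 5 h 59 min
Wed: 10:25–17:42 = 7 h 17 min
Thu: 07:04–13:57 = 6 h 53 min; less 60 min break → 5 h 53 min
Total: 9 h 8 min + 5 h 59 min + 7 h 17 min + 5 h 53 min = 28 h 17 min.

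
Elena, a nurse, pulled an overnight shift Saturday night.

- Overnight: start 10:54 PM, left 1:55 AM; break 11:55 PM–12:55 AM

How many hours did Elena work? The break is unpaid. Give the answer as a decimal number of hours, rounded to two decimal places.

2.02 hours

Overnight: 10:54 PM → midnight = 1 h 6 min; midnight → 1:55 AM = 1 h 55 min; span 3 h 1 min; less 60 min break → 2 h 1 min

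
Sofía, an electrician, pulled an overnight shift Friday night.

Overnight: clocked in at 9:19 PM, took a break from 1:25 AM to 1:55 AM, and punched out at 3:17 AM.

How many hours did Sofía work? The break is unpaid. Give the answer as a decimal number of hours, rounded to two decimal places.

Overnight: 9:19 PM → midnight = 2 h 41 min; midnight → 3:17 AM = 3 h 17 min; span 5 h 58 min; less 30 min break → 5 h 28 min

5.47 hours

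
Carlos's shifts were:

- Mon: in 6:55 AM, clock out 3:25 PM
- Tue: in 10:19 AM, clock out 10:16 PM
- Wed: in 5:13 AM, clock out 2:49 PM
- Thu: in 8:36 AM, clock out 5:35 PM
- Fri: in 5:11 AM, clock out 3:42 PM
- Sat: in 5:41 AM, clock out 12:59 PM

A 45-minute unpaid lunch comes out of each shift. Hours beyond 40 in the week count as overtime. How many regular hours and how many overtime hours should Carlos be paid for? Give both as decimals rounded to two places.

Regular 40.00 hours, overtime 12.35 hours

Mon: 6:55 AM–3:25 PM = 8 h 30 min; less 45 min break → 7 h 45 min
Tue: 10:19 AM–10:16 PM = 11 h 57 min; less 45 min break → 11 h 12 min
Wed: 5:13 AM–2:49 PM = 9 h 36 min; less 45 min break → 8 h 51 min
Thu: 8:36 AM–5:35 PM = 8 h 59 min; less 45 min break → 8 h 14 min
Fri: 5:11 AM–3:42 PM = 10 h 31 min; less 45 min break → 9 h 46 min
Sat: 5:41 AM–12:59 PM = 7 h 18 min; less 45 min break → 6 h 33 min
Total worked: 52 h 21 min = 52.35 h.
Threshold 40 h → overtime 12 h 21 min, regular 40 h 0 min.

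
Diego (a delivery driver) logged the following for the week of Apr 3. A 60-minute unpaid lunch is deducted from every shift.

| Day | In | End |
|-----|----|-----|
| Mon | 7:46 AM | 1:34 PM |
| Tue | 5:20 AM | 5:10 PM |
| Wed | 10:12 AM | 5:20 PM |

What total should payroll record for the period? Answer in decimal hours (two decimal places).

21.77 hours

Mon: 7:46 AM–1:34 PM = 5 h 48 min; less 60 min break → 4 h 48 min
Tue: 5:20 AM–5:10 PM = 11 h 50 min; less 60 min break → 10 h 50 min
Wed: 10:12 AM–5:20 PM = 7 h 8 min; less 60 min break → 6 h 8 min
Total: 4 h 48 min + 10 h 50 min + 6 h 8 min = 21 h 46 min.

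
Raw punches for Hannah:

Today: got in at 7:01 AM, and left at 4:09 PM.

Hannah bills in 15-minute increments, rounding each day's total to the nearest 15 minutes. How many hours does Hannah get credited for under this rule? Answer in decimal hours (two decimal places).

Today: 7:01 AM–4:09 PM = 9 h 8 min → rounds to 9 h 15 min

9.25 hours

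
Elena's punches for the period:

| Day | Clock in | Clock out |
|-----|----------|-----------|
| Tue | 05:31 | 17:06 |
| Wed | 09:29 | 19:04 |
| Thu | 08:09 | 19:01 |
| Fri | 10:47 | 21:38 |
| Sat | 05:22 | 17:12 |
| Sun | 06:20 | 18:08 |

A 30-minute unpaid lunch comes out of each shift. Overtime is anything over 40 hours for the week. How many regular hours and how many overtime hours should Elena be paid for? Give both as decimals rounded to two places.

Tue: 05:31–17:06 = 11 h 35 min; less 30 min break → 11 h 5 min
Wed: 09:29–19:04 = 9 h 35 min; less 30 min break → 9 h 5 min
Thu: 08:09–19:01 = 10 h 52 min; less 30 min break → 10 h 22 min
Fri: 10:47–21:38 = 10 h 51 min; less 30 min break → 10 h 21 min
Sat: 05:22–17:12 = 11 h 50 min; less 30 min break → 11 h 20 min
Sun: 06:20–18:08 = 11 h 48 min; less 30 min break → 11 h 18 min
Total worked: 63 h 31 min = 63.52 h.
Threshold 40 h → overtime 23 h 31 min, regular 40 h 0 min.

Regular 40.00 hours, overtime 23.52 hours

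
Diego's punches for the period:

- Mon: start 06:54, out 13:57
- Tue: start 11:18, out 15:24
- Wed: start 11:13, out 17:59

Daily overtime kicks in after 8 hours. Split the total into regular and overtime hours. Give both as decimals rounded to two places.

Mon: 06:54–13:57 = 7 h 3 min
Tue: 11:18–15:24 = 4 h 6 min
Wed: 11:13–17:59 = 6 h 46 min
Mon reg 7 h 3 min / OT 0 h 0 min; Tue reg 4 h 6 min / OT 0 h 0 min; Wed reg 6 h 46 min / OT 0 h 0 min.
Totals: regular 17 h 55 min, overtime 0 h 0 min.

Regular 17.92 hours, overtime 0.00 hours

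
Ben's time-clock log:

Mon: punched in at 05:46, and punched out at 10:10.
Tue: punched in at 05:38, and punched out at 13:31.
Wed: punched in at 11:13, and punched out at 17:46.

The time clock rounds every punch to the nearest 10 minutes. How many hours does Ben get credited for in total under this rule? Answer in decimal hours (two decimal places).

18.83 hours

Mon: in 05:46→05:50, out 10:10→10:10; 4 h 20 min
Tue: in 05:38→05:40, out 13:31→13:30; 7 h 50 min
Wed: in 11:13→11:10, out 17:46→17:50; 6 h 40 min
Total credited: 18 h 50 min.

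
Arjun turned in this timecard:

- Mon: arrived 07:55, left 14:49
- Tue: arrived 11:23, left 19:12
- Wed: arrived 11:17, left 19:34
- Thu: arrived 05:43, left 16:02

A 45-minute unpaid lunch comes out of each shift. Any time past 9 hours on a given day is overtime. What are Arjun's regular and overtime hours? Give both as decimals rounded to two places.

Regular 29.75 hours, overtime 0.57 hours

Mon: 07:55–14:49 = 6 h 54 min; less 45 min break → 6 h 9 min
Tue: 11:23–19:12 = 7 h 49 min; less 45 min break → 7 h 4 min
Wed: 11:17–19:34 = 8 h 17 min; less 45 min break → 7 h 32 min
Thu: 05:43–16:02 = 10 h 19 min; less 45 min break → 9 h 34 min
Mon reg 6 h 9 min / OT 0 h 0 min; Tue reg 7 h 4 min / OT 0 h 0 min; Wed reg 7 h 32 min / OT 0 h 0 min; Thu reg 9 h 0 min / OT 0 h 34 min.
Totals: regular 29 h 45 min, overtime 0 h 34 min.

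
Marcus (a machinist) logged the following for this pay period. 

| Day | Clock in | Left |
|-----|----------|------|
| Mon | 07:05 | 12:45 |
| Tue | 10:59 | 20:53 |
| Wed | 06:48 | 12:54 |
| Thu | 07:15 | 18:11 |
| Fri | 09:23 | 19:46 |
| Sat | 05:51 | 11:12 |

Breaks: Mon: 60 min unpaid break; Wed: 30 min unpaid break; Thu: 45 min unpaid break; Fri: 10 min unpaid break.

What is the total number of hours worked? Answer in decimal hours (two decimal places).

Mon: 07:05–12:45 = 5 h 40 min; less 60 min break → 4 h 40 min
Tue: 10:59–20:53 = 9 h 54 min
Wed: 06:48–12:54 = 6 h 6 min; less 30 min break → 5 h 36 min
Thu: 07:15–18:11 = 10 h 56 min; less 45 min break → 10 h 11 min
Fri: 09:23–19:46 = 10 h 23 min; less 10 min break → 10 h 13 min
Sat: 05:51–11:12 = 5 h 21 min
Total: 4 h 40 min + 9 h 54 min + 5 h 36 min + 10 h 11 min + 10 h 13 min + 5 h 21 min = 45 h 55 min.

45.92 hours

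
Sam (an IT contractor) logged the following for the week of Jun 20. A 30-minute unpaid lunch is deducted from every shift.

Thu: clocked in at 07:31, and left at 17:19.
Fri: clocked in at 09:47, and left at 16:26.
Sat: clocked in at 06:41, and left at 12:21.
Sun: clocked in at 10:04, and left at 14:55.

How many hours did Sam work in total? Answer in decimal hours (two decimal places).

Thu: 07:31–17:19 = 9 h 48 min; less 30 min break → 9 h 18 min
Fri: 09:47–16:26 = 6 h 39 min; less 30 min break → 6 h 9 min
Sat: 06:41–12:21 = 5 h 40 min; less 30 min break → 5 h 10 min
Sun: 10:04–14:55 = 4 h 51 min; less 30 min break → 4 h 21 min
Total: 9 h 18 min + 6 h 9 min + 5 h 10 min + 4 h 21 min = 24 h 58 min.

24.97 hours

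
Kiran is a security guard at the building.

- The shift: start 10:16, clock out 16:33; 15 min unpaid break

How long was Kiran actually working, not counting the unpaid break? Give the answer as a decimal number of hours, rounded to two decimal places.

The shift: 10:16–16:33 = 6 h 17 min; less 15 min break → 6 h 2 min

6.03 hours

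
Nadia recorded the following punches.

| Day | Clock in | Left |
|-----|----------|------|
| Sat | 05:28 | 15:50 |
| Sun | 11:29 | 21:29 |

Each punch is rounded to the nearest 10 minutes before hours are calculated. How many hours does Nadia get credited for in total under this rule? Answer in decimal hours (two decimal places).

20.33 hours

Sat: in 05:28→05:30, out 15:50→15:50; 10 h 20 min
Sun: in 11:29→11:30, out 21:29→21:30; 10 h 0 min
Total credited: 20 h 20 min.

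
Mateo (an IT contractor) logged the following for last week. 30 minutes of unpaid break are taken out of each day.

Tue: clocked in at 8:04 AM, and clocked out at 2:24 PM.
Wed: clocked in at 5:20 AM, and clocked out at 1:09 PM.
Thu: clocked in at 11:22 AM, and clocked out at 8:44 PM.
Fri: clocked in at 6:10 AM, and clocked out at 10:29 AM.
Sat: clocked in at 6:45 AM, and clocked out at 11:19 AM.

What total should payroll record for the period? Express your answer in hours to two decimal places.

29.90 hours

Tue: 8:04 AM–2:24 PM = 6 h 20 min; less 30 min break → 5 h 50 min
Wed: 5:20 AM–1:09 PM = 7 h 49 min; less 30 min break → 7 h 19 min
Thu: 11:22 AM–8:44 PM = 9 h 22 min; less 30 min break → 8 h 52 min
Fri: 6:10 AM–10:29 AM = 4 h 19 min; less 30 min break → 3 h 49 min
Sat: 6:45 AM–11:19 AM = 4 h 34 min; less 30 min break → 4 h 4 min
Total: 5 h 50 min + 7 h 19 min + 8 h 52 min + 3 h 49 min + 4 h 4 min = 29 h 54 min.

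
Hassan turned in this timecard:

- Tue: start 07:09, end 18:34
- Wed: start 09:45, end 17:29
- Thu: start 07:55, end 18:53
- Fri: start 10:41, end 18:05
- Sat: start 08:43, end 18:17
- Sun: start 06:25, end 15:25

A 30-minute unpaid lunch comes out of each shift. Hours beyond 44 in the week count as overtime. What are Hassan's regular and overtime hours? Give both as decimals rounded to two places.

Regular 44.00 hours, overtime 9.08 hours

Tue: 07:09–18:34 = 11 h 25 min; less 30 min break → 10 h 55 min
Wed: 09:45–17:29 = 7 h 44 min; less 30 min break → 7 h 14 min
Thu: 07:55–18:53 = 10 h 58 min; less 30 min break → 10 h 28 min
Fri: 10:41–18:05 = 7 h 24 min; less 30 min break → 6 h 54 min
Sat: 08:43–18:17 = 9 h 34 min; less 30 min break → 9 h 4 min
Sun: 06:25–15:25 = 9 h 0 min; less 30 min break → 8 h 30 min
Total worked: 53 h 5 min = 53.08 h.
Threshold 44 h → overtime 9 h 5 min, regular 44 h 0 min.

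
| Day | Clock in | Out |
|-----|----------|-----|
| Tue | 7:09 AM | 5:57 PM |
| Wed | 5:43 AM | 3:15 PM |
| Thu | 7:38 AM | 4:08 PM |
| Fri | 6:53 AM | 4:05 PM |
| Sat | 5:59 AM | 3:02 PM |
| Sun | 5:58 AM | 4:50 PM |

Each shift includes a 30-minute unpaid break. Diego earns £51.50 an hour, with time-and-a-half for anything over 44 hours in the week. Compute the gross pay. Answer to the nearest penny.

Tue: 7:09 AM–5:57 PM = 10 h 48 min; less 30 min break → 10 h 18 min
Wed: 5:43 AM–3:15 PM = 9 h 32 min; less 30 min break → 9 h 2 min
Thu: 7:38 AM–4:08 PM = 8 h 30 min; less 30 min break → 8 h 0 min
Fri: 6:53 AM–4:05 PM = 9 h 12 min; less 30 min break → 8 h 42 min
Sat: 5:59 AM–3:02 PM = 9 h 3 min; less 30 min break → 8 h 33 min
Sun: 5:58 AM–4:50 PM = 10 h 52 min; less 30 min break → 10 h 22 min
Total worked: 54 h 57 min = 3297 min.
Regular 44 h 0 min = 2640 min at £51.50/h; overtime 10 h 57 min = 657 min at £77.25/h.
Pay = (2640 × £51.50 + 657 × £77.25) ÷ 60 = £3111.89.

£3111.89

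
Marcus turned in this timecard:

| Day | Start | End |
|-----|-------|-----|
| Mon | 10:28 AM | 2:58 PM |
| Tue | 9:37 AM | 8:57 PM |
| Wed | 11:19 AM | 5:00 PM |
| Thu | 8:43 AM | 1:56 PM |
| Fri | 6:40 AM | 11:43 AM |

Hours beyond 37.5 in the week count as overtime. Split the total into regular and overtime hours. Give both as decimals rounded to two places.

Regular 31.78 hours, overtime 0.00 hours

Mon: 10:28 AM–2:58 PM = 4 h 30 min
Tue: 9:37 AM–8:57 PM = 11 h 20 min
Wed: 11:19 AM–5:00 PM = 5 h 41 min
Thu: 8:43 AM–1:56 PM = 5 h 13 min
Fri: 6:40 AM–11:43 AM = 5 h 3 min
Total worked: 31 h 47 min = 31.78 h.
Threshold 37.5 h → overtime 0 h 0 min, regular 31 h 47 min.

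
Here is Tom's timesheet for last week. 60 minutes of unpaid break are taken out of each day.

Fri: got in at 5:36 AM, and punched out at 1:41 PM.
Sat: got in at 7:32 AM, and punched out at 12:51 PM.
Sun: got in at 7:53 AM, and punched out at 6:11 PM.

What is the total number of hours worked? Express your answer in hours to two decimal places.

20.70 hours

Fri: 5:36 AM–1:41 PM = 8 h 5 min; less 60 min break → 7 h 5 min
Sat: 7:32 AM–12:51 PM = 5 h 19 min; less 60 min break → 4 h 19 min
Sun: 7:53 AM–6:11 PM = 10 h 18 min; less 60 min break → 9 h 18 min
Total: 7 h 5 min + 4 h 19 min + 9 h 18 min = 20 h 42 min.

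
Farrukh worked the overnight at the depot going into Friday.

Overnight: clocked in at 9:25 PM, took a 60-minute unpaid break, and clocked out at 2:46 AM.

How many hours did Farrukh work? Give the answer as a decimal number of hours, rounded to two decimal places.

Overnight: 9:25 PM → midnight = 2 h 35 min; midnight → 2:46 AM = 2 h 46 min; span 5 h 21 min; less 60 min break → 4 h 21 min

4.35 hours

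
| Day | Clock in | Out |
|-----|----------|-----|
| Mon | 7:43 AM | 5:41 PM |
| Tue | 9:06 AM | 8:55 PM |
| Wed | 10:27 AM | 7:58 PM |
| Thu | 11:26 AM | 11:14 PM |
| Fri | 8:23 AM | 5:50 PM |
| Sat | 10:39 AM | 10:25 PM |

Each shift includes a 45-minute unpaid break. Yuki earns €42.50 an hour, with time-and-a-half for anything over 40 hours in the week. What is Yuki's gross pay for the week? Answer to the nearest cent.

Mon: 7:43 AM–5:41 PM = 9 h 58 min; less 45 min break → 9 h 13 min
Tue: 9:06 AM–8:55 PM = 11 h 49 min; less 45 min break → 11 h 4 min
Wed: 10:27 AM–7:58 PM = 9 h 31 min; less 45 min break → 8 h 46 min
Thu: 11:26 AM–11:14 PM = 11 h 48 min; less 45 min break → 11 h 3 min
Fri: 8:23 AM–5:50 PM = 9 h 27 min; less 45 min break → 8 h 42 min
Sat: 10:39 AM–10:25 PM = 11 h 46 min; less 45 min break → 11 h 1 min
Total worked: 59 h 49 min = 3589 min.
Regular 40 h 0 min = 2400 min at €42.50/h; overtime 19 h 49 min = 1189 min at €63.75/h.
Pay = (2400 × €42.50 + 1189 × €63.75) ÷ 60 = €2963.31.

€2963.31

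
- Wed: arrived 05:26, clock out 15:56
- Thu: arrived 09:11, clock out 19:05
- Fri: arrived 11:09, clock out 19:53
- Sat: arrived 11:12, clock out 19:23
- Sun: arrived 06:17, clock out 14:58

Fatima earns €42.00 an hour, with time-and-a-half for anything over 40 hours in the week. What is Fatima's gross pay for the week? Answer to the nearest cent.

€2058.00

Wed: 05:26–15:56 = 10 h 30 min
Thu: 09:11–19:05 = 9 h 54 min
Fri: 11:09–19:53 = 8 h 44 min
Sat: 11:12–19:23 = 8 h 11 min
Sun: 06:17–14:58 = 8 h 41 min
Total worked: 46 h 0 min = 2760 min.
Regular 40 h 0 min = 2400 min at €42.00/h; overtime 6 h 0 min = 360 min at €63.00/h.
Pay = (2400 × €42.00 + 360 × €63.00) ÷ 60 = €2058.00.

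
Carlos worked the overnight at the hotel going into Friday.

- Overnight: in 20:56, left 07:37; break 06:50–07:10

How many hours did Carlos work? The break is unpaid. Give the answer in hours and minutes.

Overnight: 20:56 → midnight = 3 h 4 min; midnight → 07:37 = 7 h 37 min; span 10 h 41 min; less 20 min break → 10 h 21 min

10 h 21 min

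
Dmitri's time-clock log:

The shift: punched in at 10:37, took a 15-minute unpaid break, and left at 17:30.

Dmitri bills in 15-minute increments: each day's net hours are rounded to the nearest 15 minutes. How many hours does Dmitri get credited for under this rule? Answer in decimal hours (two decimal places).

6.75 hours

The shift: 10:37–17:30 = 6 h 53 min − 15 min = 6 h 38 min → rounds to 6 h 45 min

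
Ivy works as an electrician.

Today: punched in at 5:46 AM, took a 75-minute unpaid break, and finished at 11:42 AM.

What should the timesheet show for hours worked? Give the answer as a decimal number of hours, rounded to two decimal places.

4.68 hours

Today: 5:46 AM–11:42 AM = 5 h 56 min; less 75 min break → 4 h 41 min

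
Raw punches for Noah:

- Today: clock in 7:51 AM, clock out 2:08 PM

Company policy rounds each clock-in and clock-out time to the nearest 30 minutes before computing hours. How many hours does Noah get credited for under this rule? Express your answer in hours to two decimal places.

6.00 hours

Today: in 7:51 AM→8:00 AM, out 2:08 PM→2:00 PM; 6 h 0 min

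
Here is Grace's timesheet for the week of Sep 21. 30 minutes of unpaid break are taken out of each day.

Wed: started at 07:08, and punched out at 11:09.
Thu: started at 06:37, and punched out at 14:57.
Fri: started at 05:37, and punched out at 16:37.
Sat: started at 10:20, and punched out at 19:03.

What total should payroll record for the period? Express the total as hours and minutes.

Wed: 07:08–11:09 = 4 h 1 min; less 30 min break → 3 h 31 min
Thu: 06:37–14:57 = 8 h 20 min; less 30 min break → 7 h 50 min
Fri: 05:37–16:37 = 11 h 0 min; less 30 min break → 10 h 30 min
Sat: 10:20–19:03 = 8 h 43 min; less 30 min break → 8 h 13 min
Total: 3 h 31 min + 7 h 50 min + 10 h 30 min + 8 h 13 min = 30 h 4 min.

30 h 4 min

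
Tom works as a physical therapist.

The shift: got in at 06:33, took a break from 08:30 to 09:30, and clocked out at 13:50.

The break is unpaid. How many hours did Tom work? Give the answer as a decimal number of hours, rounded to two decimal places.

The shift: 06:33–13:50 = 7 h 17 min; less 60 min break → 6 h 17 min

6.28 hours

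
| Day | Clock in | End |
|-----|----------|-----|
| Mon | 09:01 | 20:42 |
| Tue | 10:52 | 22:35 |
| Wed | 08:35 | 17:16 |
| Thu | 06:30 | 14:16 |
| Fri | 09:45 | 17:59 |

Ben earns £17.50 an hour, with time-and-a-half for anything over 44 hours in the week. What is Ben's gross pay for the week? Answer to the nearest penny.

£877.19

Mon: 09:01–20:42 = 11 h 41 min
Tue: 10:52–22:35 = 11 h 43 min
Wed: 08:35–17:16 = 8 h 41 min
Thu: 06:30–14:16 = 7 h 46 min
Fri: 09:45–17:59 = 8 h 14 min
Total worked: 48 h 5 min = 2885 min.
Regular 44 h 0 min = 2640 min at £17.50/h; overtime 4 h 5 min = 245 min at £26.25/h.
Pay = (2640 × £17.50 + 245 × £26.25) ÷ 60 = £877.19.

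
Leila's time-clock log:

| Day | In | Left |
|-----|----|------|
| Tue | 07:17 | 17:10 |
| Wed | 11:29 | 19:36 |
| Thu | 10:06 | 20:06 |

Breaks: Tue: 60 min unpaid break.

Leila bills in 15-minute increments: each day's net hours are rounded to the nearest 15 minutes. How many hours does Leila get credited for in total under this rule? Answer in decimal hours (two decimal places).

27.00 hours

Tue: 07:17–17:10 = 9 h 53 min − 60 min = 8 h 53 min → rounds to 9 h 0 min
Wed: 11:29–19:36 = 8 h 7 min → rounds to 8 h 0 min
Thu: 10:06–20:06 = 10 h 0 min → rounds to 10 h 0 min
Total credited: 27 h 0 min.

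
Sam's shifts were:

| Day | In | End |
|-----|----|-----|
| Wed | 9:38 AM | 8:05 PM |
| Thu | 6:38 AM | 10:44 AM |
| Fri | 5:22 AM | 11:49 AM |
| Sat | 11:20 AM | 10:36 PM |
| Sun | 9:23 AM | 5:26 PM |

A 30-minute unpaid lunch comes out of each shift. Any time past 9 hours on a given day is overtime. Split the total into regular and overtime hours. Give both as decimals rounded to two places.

Regular 35.10 hours, overtime 2.72 hours

Wed: 9:38 AM–8:05 PM = 10 h 27 min; less 30 min break → 9 h 57 min
Thu: 6:38 AM–10:44 AM = 4 h 6 min; less 30 min break → 3 h 36 min
Fri: 5:22 AM–11:49 AM = 6 h 27 min; less 30 min break → 5 h 57 min
Sat: 11:20 AM–10:36 PM = 11 h 16 min; less 30 min break → 10 h 46 min
Sun: 9:23 AM–5:26 PM = 8 h 3 min; less 30 min break → 7 h 33 min
Wed reg 9 h 0 min / OT 0 h 57 min; Thu reg 3 h 36 min / OT 0 h 0 min; Fri reg 5 h 57 min / OT 0 h 0 min; Sat reg 9 h 0 min / OT 1 h 46 min; Sun reg 7 h 33 min / OT 0 h 0 min.
Totals: regular 35 h 6 min, overtime 2 h 43 min.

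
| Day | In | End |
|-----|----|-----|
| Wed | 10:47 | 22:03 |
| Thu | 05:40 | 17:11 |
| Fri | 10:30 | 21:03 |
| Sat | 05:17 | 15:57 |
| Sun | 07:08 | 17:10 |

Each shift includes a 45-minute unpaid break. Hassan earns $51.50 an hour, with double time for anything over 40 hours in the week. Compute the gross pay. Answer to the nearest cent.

$3119.18

Wed: 10:47–22:03 = 11 h 16 min; less 45 min break → 10 h 31 min
Thu: 05:40–17:11 = 11 h 31 min; less 45 min break → 10 h 46 min
Fri: 10:30–21:03 = 10 h 33 min; less 45 min break → 9 h 48 min
Sat: 05:17–15:57 = 10 h 40 min; less 45 min break → 9 h 55 min
Sun: 07:08–17:10 = 10 h 2 min; less 45 min break → 9 h 17 min
Total worked: 50 h 17 min = 3017 min.
Regular 40 h 0 min = 2400 min at $51.50/h; overtime 10 h 17 min = 617 min at $103.00/h.
Pay = (2400 × $51.50 + 617 × $103.00) ÷ 60 = $3119.18.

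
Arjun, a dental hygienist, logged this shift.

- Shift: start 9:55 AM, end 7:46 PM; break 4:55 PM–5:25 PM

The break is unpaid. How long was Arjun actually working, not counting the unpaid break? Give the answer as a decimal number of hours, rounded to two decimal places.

9.35 hours

Shift: 9:55 AM–7:46 PM = 9 h 51 min; less 30 min break → 9 h 21 min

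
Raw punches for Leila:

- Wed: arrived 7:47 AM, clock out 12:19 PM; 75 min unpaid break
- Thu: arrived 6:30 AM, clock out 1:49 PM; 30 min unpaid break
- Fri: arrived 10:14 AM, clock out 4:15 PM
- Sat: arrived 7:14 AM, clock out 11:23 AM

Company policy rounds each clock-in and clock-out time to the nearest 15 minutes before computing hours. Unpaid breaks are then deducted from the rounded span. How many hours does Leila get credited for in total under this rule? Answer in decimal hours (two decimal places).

20.25 hours

Wed: in 7:47 AM→7:45 AM, out 12:19 PM→12:15 PM; 4 h 30 min − 75 min = 3 h 15 min
Thu: in 6:30 AM→6:30 AM, out 1:49 PM→1:45 PM; 7 h 15 min − 30 min = 6 h 45 min
Fri: in 10:14 AM→10:15 AM, out 4:15 PM→4:15 PM; 6 h 0 min
Sat: in 7:14 AM→7:15 AM, out 11:23 AM→11:30 AM; 4 h 15 min
Total credited: 20 h 15 min.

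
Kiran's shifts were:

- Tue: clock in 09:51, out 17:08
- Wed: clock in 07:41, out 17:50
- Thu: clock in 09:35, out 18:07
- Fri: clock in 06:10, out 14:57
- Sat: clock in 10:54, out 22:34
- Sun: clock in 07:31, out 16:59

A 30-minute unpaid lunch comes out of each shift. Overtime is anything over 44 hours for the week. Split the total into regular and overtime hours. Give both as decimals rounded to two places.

Regular 44.00 hours, overtime 8.88 hours

Tue: 09:51–17:08 = 7 h 17 min; less 30 min break → 6 h 47 min
Wed: 07:41–17:50 = 10 h 9 min; less 30 min break → 9 h 39 min
Thu: 09:35–18:07 = 8 h 32 min; less 30 min break → 8 h 2 min
Fri: 06:10–14:57 = 8 h 47 min; less 30 min break → 8 h 17 min
Sat: 10:54–22:34 = 11 h 40 min; less 30 min break → 11 h 10 min
Sun: 07:31–16:59 = 9 h 28 min; less 30 min break → 8 h 58 min
Total worked: 52 h 53 min = 52.88 h.
Threshold 44 h → overtime 8 h 53 min, regular 44 h 0 min.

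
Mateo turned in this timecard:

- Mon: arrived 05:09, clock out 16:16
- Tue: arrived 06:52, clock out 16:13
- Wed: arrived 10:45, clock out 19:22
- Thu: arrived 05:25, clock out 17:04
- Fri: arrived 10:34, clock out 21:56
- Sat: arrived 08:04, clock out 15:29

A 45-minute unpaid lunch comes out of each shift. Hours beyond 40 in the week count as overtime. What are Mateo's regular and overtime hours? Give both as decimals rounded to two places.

Regular 40.00 hours, overtime 15.02 hours

Mon: 05:09–16:16 = 11 h 7 min; less 45 min break → 10 h 22 min
Tue: 06:52–16:13 = 9 h 21 min; less 45 min break → 8 h 36 min
Wed: 10:45–19:22 = 8 h 37 min; less 45 min break → 7 h 52 min
Thu: 05:25–17:04 = 11 h 39 min; less 45 min break → 10 h 54 min
Fri: 10:34–21:56 = 11 h 22 min; less 45 min break → 10 h 37 min
Sat: 08:04–15:29 = 7 h 25 min; less 45 min break → 6 h 40 min
Total worked: 55 h 1 min = 55.02 h.
Threshold 40 h → overtime 15 h 1 min, regular 40 h 0 min.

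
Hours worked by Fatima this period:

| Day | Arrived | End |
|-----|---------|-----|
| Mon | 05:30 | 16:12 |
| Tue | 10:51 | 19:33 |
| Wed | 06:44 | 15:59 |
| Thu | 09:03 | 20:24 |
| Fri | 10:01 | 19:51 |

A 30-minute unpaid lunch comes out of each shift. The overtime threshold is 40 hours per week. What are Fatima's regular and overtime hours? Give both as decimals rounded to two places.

Mon: 05:30–16:12 = 10 h 42 min; less 30 min break → 10 h 12 min
Tue: 10:51–19:33 = 8 h 42 min; less 30 min break → 8 h 12 min
Wed: 06:44–15:59 = 9 h 15 min; less 30 min break → 8 h 45 min
Thu: 09:03–20:24 = 11 h 21 min; less 30 min break → 10 h 51 min
Fri: 10:01–19:51 = 9 h 50 min; less 30 min break → 9 h 20 min
Total worked: 47 h 20 min = 47.33 h.
Threshold 40 h → overtime 7 h 20 min, regular 40 h 0 min.

Regular 40.00 hours, overtime 7.33 hours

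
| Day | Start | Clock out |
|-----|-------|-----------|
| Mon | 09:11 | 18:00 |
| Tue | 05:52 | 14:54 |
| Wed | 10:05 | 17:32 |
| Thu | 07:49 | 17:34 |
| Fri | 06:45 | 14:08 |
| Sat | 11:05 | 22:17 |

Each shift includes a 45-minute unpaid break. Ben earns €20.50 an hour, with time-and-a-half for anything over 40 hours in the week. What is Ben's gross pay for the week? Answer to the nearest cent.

Mon: 09:11–18:00 = 8 h 49 min; less 45 min break → 8 h 4 min
Tue: 05:52–14:54 = 9 h 2 min; less 45 min break → 8 h 17 min
Wed: 10:05–17:32 = 7 h 27 min; less 45 min break → 6 h 42 min
Thu: 07:49–17:34 = 9 h 45 min; less 45 min break → 9 h 0 min
Fri: 06:45–14:08 = 7 h 23 min; less 45 min break → 6 h 38 min
Sat: 11:05–22:17 = 11 h 12 min; less 45 min break → 10 h 27 min
Total worked: 49 h 8 min = 2948 min.
Regular 40 h 0 min = 2400 min at €20.50/h; overtime 9 h 8 min = 548 min at €30.75/h.
Pay = (2400 × €20.50 + 548 × €30.75) ÷ 60 = €1100.85.

€1100.85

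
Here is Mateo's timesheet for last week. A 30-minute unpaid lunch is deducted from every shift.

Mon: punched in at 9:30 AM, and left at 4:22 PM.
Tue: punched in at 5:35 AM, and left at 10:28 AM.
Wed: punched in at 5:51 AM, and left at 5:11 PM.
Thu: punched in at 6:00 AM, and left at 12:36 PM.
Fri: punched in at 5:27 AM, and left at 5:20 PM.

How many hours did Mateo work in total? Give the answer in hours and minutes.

39 h 4 min

Mon: 9:30 AM–4:22 PM = 6 h 52 min; less 30 min break → 6 h 22 min
Tue: 5:35 AM–10:28 AM = 4 h 53 min; less 30 min break → 4 h 23 min
Wed: 5:51 AM–5:11 PM = 11 h 20 min; less 30 min break → 10 h 50 min
Thu: 6:00 AM–12:36 PM = 6 h 36 min; less 30 min break → 6 h 6 min
Fri: 5:27 AM–5:20 PM = 11 h 53 min; less 30 min break → 11 h 23 min
Total: 6 h 22 min + 4 h 23 min + 10 h 50 min + 6 h 6 min + 11 h 23 min = 39 h 4 min.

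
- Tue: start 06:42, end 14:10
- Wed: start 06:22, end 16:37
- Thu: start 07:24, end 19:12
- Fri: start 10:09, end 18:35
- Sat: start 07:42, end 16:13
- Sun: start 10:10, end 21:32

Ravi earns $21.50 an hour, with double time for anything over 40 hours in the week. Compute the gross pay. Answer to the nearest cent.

$1626.83

Tue: 06:42–14:10 = 7 h 28 min
Wed: 06:22–16:37 = 10 h 15 min
Thu: 07:24–19:12 = 11 h 48 min
Fri: 10:09–18:35 = 8 h 26 min
Sat: 07:42–16:13 = 8 h 31 min
Sun: 10:10–21:32 = 11 h 22 min
Total worked: 57 h 50 min = 3470 min.
Regular 40 h 0 min = 2400 min at $21.50/h; overtime 17 h 50 min = 1070 min at $43.00/h.
Pay = (2400 × $21.50 + 1070 × $43.00) ÷ 60 = $1626.83.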